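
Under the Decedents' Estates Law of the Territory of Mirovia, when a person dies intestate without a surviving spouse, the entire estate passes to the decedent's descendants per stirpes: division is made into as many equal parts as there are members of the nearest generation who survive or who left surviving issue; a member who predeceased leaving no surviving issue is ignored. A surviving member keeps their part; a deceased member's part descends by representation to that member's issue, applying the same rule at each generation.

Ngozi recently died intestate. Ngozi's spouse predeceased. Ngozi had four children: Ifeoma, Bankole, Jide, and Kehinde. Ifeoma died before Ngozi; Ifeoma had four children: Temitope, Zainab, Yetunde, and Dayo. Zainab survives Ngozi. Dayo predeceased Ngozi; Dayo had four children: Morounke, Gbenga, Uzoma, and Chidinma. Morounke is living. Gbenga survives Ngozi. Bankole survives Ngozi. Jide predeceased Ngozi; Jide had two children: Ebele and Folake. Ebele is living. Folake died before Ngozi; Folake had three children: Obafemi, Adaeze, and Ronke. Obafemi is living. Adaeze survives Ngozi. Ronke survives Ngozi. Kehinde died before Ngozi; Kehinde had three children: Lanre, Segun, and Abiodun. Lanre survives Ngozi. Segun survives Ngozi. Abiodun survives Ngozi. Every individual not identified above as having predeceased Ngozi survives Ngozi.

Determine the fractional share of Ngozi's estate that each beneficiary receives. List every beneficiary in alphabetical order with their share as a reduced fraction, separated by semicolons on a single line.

There is no surviving spouse, so the entire estate passes to Ngozi's descendants per stirpes.
The estate is divided into 4 equal shares of 1/4 among Ifeoma, Bankole, Jide, Kehinde.
Ifeoma predeceased; the 1/4 allotted to Ifeoma's branch passes to Ifeoma's issue by representation.
The 1/4 is divided into 4 equal shares of 1/16 among Temitope, Zainab, Yetunde, Dayo.
Temitope is living and takes 1/16.
Zainab is living and takes 1/16.
Yetunde is living and takes 1/16.
Dayo predeceased; the 1/16 allotted to Dayo's branch passes to Dayo's issue by representation.
The 1/16 is divided into 4 equal shares of 1/64 among Morounke, Gbenga, Uzoma, Chidinma.
Morounke is living and takes 1/64.
Gbenga is living and takes 1/64.
Uzoma is living and takes 1/64.
Chidinma is living and takes 1/64.
Bankole is living and takes 1/4.
Jide predeceased; the 1/4 allotted to Jide's branch passes to Jide's issue by representation.
The 1/4 is divided into 2 equal shares of 1/8 among Ebele, Folake.
Ebele is living and takes 1/8.
Folake predeceased; the 1/8 allotted to Folake's branch passes to Folake's issue by representation.
The 1/8 is divided into 3 equal shares of 1/24 among Obafemi, Adaeze, Ronke.
Obafemi is living and takes 1/24.
Adaeze is living and takes 1/24.
Ronke is living and takes 1/24.
Kehinde predeceased; the 1/4 allotted to Kehinde's branch passes to Kehinde's issue by representation.
The 1/4 is divided into 3 equal shares of 1/12 among Lanre, Segun, Abiodun.
Lanre is living and takes 1/12.
Segun is living and takes 1/12.
Abiodun is living and takes 1/12.

Abiodun 1/12; Adaeze 1/24; Bankole 1/4; Chidinma 1/64; Ebele 1/8; Gbenga 1/64; Lanre 1/12; Morounke 1/64; Obafemi 1/24; Ronke 1/24; Segun 1/12; Temitope 1/16; Uzoma 1/64; Yetunde 1/16; Zainab 1/16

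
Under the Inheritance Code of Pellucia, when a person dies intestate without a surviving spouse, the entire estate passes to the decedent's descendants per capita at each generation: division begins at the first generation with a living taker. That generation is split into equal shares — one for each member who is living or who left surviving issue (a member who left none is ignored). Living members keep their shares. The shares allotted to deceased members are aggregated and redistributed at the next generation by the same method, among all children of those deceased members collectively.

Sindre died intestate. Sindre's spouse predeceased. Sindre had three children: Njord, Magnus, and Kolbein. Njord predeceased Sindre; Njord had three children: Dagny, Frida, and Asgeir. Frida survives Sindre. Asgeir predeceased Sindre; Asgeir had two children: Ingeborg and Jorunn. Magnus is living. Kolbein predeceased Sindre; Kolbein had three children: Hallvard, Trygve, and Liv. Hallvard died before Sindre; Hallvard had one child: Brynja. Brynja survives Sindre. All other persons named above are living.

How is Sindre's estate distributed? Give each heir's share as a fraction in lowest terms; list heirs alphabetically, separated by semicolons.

There is no surviving spouse, so the entire estate passes to Sindre's descendants per capita at each generation.
At generation 1 (Njord, Magnus, Kolbein) there are 3 shares of (1)/3 = 1/3 each.
Living: Magnus — each takes 1/3.
Deceased: Njord and Kolbein. Their combined 2/3 is pooled and carried to generation 2.
At generation 2 (Dagny, Frida, Asgeir, Hallvard, Trygve, Liv) there are 6 shares of (2/3)/6 = 1/9 each.
Living: Dagny, Frida, Trygve, and Liv — each takes 1/9.
Deceased: Asgeir and Hallvard. Their combined 2/9 is pooled and carried to generation 3.
At generation 3 (Ingeborg, Jorunn, Brynja) there are 3 shares of (2/9)/3 = 2/27 each.
Living: Ingeborg, Jorunn, and Brynja — each takes 2/27.

Brynja 2/27; Dagny 1/9; Frida 1/9; Ingeborg 2/27; Jorunn 2/27; Liv 1/9; Magnus 1/3; Trygve 1/9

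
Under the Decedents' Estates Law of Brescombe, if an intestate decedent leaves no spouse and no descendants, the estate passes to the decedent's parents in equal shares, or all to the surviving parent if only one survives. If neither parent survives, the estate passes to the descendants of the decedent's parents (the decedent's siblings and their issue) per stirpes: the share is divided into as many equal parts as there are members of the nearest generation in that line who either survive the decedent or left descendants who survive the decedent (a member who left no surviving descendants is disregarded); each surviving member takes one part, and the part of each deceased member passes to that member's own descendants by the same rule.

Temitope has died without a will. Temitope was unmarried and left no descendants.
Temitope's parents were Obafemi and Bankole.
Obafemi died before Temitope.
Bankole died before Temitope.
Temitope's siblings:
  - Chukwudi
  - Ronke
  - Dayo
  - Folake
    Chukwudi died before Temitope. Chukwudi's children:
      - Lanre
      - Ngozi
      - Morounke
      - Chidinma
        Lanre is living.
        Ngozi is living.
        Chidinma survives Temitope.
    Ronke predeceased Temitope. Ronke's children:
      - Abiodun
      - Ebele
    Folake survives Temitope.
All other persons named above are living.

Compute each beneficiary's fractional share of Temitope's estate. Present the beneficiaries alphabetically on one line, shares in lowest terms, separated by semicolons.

Neither parent survives and there are no descendants, so the estate passes to Temitope's siblings and their issue per stirpes.
The estate is divided into 4 equal shares of 1/4 among Chukwudi, Ronke, Dayo, Folake.
Chukwudi predeceased; the 1/4 allotted to Chukwudi's branch passes to Chukwudi's issue by representation.
The 1/4 is divided into 4 equal shares of 1/16 among Lanre, Ngozi, Morounke, Chidinma.
Lanre is living and takes 1/16.
Ngozi is living and takes 1/16.
Morounke is living and takes 1/16.
Chidinma is living and takes 1/16.
Ronke predeceased; the 1/4 allotted to Ronke's branch passes to Ronke's issue by representation.
The 1/4 is divided into 2 equal shares of 1/8 among Abiodun, Ebele.
Abiodun is living and takes 1/8.
Ebele is living and takes 1/8.
Dayo is living and takes 1/4.
Folake is living and takes 1/4.

Abiodun 1/8; Chidinma 1/16; Dayo 1/4; Ebele 1/8; Folake 1/4; Lanre 1/16; Morounke 1/16; Ngozi 1/16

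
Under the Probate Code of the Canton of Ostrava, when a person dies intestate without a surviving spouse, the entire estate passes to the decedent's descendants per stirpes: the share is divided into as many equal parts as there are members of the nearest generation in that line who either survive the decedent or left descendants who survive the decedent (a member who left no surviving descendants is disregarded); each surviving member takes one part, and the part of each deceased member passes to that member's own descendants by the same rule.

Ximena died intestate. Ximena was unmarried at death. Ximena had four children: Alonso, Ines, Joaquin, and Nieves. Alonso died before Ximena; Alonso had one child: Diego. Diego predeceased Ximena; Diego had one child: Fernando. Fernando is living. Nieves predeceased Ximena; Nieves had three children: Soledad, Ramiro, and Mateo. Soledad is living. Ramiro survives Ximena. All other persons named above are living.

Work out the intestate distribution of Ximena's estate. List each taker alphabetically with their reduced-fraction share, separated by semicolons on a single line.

There is no surviving spouse, so the entire estate passes to Ximena's descendants per stirpes.
The estate is divided into 4 equal shares of 1/4 among Alonso, Ines, Joaquin, Nieves.
Alonso predeceased; the 1/4 allotted to Alonso's branch passes to Alonso's issue by representation.
Diego's line is the sole branch at this level, so the full 1/4 passes to Diego's issue by representation.
Fernando is the sole taker at this level and receives the full 1/4.
Ines is living and takes 1/4.
Joaquin is living and takes 1/4.
Nieves predeceased; the 1/4 allotted to Nieves's branch passes to Nieves's issue by representation.
The 1/4 is divided into 3 equal shares of 1/12 among Soledad, Ramiro, Mateo.
Soledad is living and takes 1/12.
Ramiro is living and takes 1/12.
Mateo is living and takes 1/12.

Fernando 1/4; Ines 1/4; Joaquin 1/4; Mateo 1/12; Ramiro 1/12; Soledad 1/12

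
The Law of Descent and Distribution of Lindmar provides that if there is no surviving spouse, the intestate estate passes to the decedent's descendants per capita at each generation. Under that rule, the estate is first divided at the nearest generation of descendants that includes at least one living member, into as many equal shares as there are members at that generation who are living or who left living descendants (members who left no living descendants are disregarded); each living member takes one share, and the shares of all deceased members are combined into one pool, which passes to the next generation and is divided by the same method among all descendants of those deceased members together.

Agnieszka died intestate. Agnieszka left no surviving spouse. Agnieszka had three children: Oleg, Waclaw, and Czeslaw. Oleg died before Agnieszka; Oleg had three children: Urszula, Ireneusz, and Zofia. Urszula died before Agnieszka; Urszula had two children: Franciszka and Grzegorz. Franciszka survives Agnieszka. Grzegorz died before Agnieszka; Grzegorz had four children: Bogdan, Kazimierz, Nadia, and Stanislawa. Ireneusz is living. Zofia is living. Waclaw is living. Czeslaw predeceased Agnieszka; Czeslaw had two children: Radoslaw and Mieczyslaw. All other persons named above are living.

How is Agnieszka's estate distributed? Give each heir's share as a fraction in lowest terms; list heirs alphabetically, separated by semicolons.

There is no surviving spouse, so the entire estate passes to Agnieszka's descendants per capita at each generation.
At generation 1 (Oleg, Waclaw, Czeslaw) there are 3 shares of (1)/3 = 1/3 each.
Living: Waclaw — each takes 1/3.
Deceased: Oleg and Czeslaw. Their combined 2/3 is pooled and carried to generation 2.
At generation 2 (Urszula, Ireneusz, Zofia, Radoslaw, Mieczyslaw) there are 5 shares of (2/3)/5 = 2/15 each.
Living: Ireneusz, Zofia, Radoslaw, and Mieczyslaw — each takes 2/15.
Deceased: Urszula. That 2/15 share is carried to generation 3.
At generation 3 (Franciszka, Grzegorz) there are 2 shares of (2/15)/2 = 1/15 each.
Living: Franciszka — each takes 1/15.
Deceased: Grzegorz. That 1/15 share is carried to generation 4.
At generation 4 (Bogdan, Kazimierz, Nadia, Stanislawa) there are 4 shares of (1/15)/4 = 1/60 each.
Living: Bogdan, Kazimierz, Nadia, and Stanislawa — each takes 1/60.

Bogdan 1/60; Franciszka 1/15; Ireneusz 2/15; Kazimierz 1/60; Mieczyslaw 2/15; Nadia 1/60; Radoslaw 2/15; Stanislawa 1/60; Waclaw 1/3; Zofia 2/15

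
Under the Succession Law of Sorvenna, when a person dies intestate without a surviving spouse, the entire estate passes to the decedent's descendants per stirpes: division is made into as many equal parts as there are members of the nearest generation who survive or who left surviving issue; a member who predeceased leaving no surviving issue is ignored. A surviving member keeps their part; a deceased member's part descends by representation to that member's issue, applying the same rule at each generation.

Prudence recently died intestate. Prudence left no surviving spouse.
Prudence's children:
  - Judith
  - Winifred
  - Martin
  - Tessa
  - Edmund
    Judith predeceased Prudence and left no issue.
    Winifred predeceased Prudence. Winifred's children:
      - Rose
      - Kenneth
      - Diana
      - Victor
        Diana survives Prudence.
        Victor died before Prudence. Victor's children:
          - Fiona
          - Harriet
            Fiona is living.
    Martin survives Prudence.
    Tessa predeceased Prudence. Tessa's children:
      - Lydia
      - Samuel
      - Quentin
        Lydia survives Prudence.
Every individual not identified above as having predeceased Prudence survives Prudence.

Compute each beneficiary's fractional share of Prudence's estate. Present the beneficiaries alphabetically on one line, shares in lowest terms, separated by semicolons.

There is no surviving spouse, so the entire estate passes to Prudence's descendants per stirpes.
Judith left no surviving issue, so that branch lapses and is disregarded.
The estate is divided into 4 equal shares of 1/4 among Winifred, Martin, Tessa, Edmund.
Winifred predeceased; the 1/4 allotted to Winifred's branch passes to Winifred's issue by representation.
The 1/4 is divided into 4 equal shares of 1/16 among Rose, Kenneth, Diana, Victor.
Rose is living and takes 1/16.
Kenneth is living and takes 1/16.
Diana is living and takes 1/16.
Victor predeceased; the 1/16 allotted to Victor's branch passes to Victor's issue by representation.
The 1/16 is divided into 2 equal shares of 1/32 among Fiona, Harriet.
Fiona is living and takes 1/32.
Harriet is living and takes 1/32.
Martin is living and takes 1/4.
Tessa predeceased; the 1/4 allotted to Tessa's branch passes to Tessa's issue by representation.
The 1/4 is divided into 3 equal shares of 1/12 among Lydia, Samuel, Quentin.
Lydia is living and takes 1/12.
Samuel is living and takes 1/12.
Quentin is living and takes 1/12.
Edmund is living and takes 1/4.

Diana 1/16; Edmund 1/4; Fiona 1/32; Harriet 1/32; Kenneth 1/16; Lydia 1/12; Martin 1/4; Quentin 1/12; Rose 1/16; Samuel 1/12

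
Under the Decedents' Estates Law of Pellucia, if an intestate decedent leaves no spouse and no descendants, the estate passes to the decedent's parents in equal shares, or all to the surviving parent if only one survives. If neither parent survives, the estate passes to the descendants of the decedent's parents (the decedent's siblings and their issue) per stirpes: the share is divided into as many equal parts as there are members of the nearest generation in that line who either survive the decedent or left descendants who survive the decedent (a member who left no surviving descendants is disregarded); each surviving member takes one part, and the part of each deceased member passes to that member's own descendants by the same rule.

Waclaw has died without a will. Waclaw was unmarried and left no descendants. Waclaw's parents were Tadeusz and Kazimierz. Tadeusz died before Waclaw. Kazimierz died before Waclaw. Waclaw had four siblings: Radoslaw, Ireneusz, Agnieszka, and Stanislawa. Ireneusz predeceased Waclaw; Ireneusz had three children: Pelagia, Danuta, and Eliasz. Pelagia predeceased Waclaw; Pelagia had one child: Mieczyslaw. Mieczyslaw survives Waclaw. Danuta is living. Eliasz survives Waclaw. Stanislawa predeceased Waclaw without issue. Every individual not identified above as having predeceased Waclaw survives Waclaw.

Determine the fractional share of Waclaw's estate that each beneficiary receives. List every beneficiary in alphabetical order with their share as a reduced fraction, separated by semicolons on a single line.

Agnieszka 1/3; Danuta 1/9; Eliasz 1/9; Mieczyslaw 1/9; Radoslaw 1/3

Neither parent survives and there are no descendants, so the estate passes to Waclaw's siblings and their issue per stirpes.
Stanislawa left no surviving issue, so that branch lapses and is disregarded.
The estate is divided into 3 equal shares of 1/3 among Radoslaw, Ireneusz, Agnieszka.
Radoslaw is living and takes 1/3.
Ireneusz predeceased; the 1/3 allotted to Ireneusz's branch passes to Ireneusz's issue by representation.
The 1/3 is divided into 3 equal shares of 1/9 among Pelagia, Danuta, Eliasz.
Pelagia predeceased; the 1/9 allotted to Pelagia's branch passes to Pelagia's issue by representation.
Mieczyslaw is the sole taker at this level and receives the full 1/9.
Danuta is living and takes 1/9.
Eliasz is living and takes 1/9.
Agnieszka is living and takes 1/3.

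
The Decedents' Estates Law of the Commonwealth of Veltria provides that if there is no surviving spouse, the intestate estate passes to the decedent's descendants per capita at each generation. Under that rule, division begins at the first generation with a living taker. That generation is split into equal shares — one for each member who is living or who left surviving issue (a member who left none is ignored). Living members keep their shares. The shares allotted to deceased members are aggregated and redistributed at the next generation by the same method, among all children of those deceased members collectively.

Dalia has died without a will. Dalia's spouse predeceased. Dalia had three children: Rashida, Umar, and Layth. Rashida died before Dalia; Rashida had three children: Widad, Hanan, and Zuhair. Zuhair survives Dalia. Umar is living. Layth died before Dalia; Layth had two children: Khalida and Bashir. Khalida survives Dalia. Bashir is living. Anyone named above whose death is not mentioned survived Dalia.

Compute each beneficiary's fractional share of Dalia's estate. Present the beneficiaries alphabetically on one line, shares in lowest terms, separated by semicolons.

Bashir 2/15; Hanan 2/15; Khalida 2/15; Umar 1/3; Widad 2/15; Zuhair 2/15

There is no surviving spouse, so the entire estate passes to Dalia's descendants per capita at each generation.
At generation 1 (Rashida, Umar, Layth) there are 3 shares of (1)/3 = 1/3 each.
Living: Umar — each takes 1/3.
Deceased: Rashida and Layth. Their combined 2/3 is pooled and carried to generation 2.
At generation 2 (Widad, Hanan, Zuhair, Khalida, Bashir) there are 5 shares of (2/3)/5 = 2/15 each.
Living: Widad, Hanan, Zuhair, Khalida, and Bashir — each takes 2/15.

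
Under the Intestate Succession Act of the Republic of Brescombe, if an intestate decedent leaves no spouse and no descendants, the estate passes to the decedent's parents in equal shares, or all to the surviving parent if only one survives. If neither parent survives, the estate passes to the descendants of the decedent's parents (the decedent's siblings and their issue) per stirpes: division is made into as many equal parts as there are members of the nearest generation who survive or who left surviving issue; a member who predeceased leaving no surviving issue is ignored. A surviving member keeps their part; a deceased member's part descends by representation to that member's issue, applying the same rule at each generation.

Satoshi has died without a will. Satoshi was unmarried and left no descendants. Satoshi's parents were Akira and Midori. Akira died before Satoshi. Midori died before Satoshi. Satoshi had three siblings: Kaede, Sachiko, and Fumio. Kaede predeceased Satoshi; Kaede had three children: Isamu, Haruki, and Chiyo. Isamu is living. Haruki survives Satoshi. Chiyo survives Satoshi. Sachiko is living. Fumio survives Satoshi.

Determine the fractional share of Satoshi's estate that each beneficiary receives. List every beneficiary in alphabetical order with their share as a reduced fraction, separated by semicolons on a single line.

Neither parent survives and there are no descendants, so the estate passes to Satoshi's siblings and their issue per stirpes.
The estate is divided into 3 equal shares of 1/3 among Kaede, Sachiko, Fumio.
Kaede predeceased; the 1/3 allotted to Kaede's branch passes to Kaede's issue by representation.
The 1/3 is divided into 3 equal shares of 1/9 among Isamu, Haruki, Chiyo.
Isamu is living and takes 1/9.
Haruki is living and takes 1/9.
Chiyo is living and takes 1/9.
Sachiko is living and takes 1/3.
Fumio is living and takes 1/3.

Chiyo 1/9; Fumio 1/3; Haruki 1/9; Isamu 1/9; Sachiko 1/3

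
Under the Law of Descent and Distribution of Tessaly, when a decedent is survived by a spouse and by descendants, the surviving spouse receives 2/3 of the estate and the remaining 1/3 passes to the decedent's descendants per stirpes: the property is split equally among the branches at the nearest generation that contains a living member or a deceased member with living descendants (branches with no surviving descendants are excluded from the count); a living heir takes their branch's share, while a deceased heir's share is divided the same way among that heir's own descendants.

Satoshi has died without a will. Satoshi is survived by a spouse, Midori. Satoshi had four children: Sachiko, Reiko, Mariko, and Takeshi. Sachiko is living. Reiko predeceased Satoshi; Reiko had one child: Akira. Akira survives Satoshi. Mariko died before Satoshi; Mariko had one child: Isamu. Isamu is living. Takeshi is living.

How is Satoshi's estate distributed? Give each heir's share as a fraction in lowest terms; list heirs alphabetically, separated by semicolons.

Akira 1/12; Isamu 1/12; Midori 2/3; Sachiko 1/12; Takeshi 1/12

Midori, as surviving spouse, takes 2/3.
The remaining 1/3 passes to Satoshi's descendants per stirpes.
The 1/3 is divided into 4 equal shares of 1/12 among Sachiko, Reiko, Mariko, Takeshi.
Sachiko is living and takes 1/12.
Reiko predeceased; the 1/12 allotted to Reiko's branch passes to Reiko's issue by representation.
Akira is the sole taker at this level and receives the full 1/12.
Mariko predeceased; the 1/12 allotted to Mariko's branch passes to Mariko's issue by representation.
Isamu is the sole taker at this level and receives the full 1/12.
Takeshi is living and takes 1/12.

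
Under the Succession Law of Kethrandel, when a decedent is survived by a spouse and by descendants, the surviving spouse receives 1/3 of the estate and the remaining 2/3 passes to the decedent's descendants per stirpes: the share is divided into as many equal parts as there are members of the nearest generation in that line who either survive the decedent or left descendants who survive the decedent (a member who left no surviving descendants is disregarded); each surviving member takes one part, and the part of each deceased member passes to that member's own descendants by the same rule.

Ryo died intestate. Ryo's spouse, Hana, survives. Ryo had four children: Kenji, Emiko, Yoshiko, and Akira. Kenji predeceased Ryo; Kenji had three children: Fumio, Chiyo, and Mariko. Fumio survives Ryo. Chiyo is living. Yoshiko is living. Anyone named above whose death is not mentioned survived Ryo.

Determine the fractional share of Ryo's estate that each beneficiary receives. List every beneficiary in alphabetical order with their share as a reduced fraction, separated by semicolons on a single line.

Akira 1/6; Chiyo 1/18; Emiko 1/6; Fumio 1/18; Hana 1/3; Mariko 1/18; Yoshiko 1/6

Hana, as surviving spouse, takes 1/3.
The remaining 2/3 passes to Ryo's descendants per stirpes.
The 2/3 is divided into 4 equal shares of 1/6 among Kenji, Emiko, Yoshiko, Akira.
Kenji predeceased; the 1/6 allotted to Kenji's branch passes to Kenji's issue by representation.
The 1/6 is divided into 3 equal shares of 1/18 among Fumio, Chiyo, Mariko.
Fumio is living and takes 1/18.
Chiyo is living and takes 1/18.
Mariko is living and takes 1/18.
Emiko is living and takes 1/6.
Yoshiko is living and takes 1/6.
Akira is living and takes 1/6.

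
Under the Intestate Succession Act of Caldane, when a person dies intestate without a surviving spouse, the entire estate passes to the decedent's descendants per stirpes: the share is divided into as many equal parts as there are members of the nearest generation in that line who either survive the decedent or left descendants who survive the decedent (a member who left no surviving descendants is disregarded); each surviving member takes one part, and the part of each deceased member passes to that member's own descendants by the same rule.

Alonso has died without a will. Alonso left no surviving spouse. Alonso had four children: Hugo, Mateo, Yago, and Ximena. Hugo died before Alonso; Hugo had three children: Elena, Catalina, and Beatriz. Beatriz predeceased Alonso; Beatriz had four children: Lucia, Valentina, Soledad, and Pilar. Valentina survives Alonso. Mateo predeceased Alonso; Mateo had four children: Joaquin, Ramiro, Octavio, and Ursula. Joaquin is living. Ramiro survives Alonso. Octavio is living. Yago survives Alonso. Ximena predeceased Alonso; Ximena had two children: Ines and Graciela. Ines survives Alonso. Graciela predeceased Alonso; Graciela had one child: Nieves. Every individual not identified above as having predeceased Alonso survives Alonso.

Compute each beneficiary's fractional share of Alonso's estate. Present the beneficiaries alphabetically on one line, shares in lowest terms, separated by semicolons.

There is no surviving spouse, so the entire estate passes to Alonso's descendants per stirpes.
The estate is divided into 4 equal shares of 1/4 among Hugo, Mateo, Yago, Ximena.
Hugo predeceased; the 1/4 allotted to Hugo's branch passes to Hugo's issue by representation.
The 1/4 is divided into 3 equal shares of 1/12 among Elena, Catalina, Beatriz.
Elena is living and takes 1/12.
Catalina is living and takes 1/12.
Beatriz predeceased; the 1/12 allotted to Beatriz's branch passes to Beatriz's issue by representation.
The 1/12 is divided into 4 equal shares of 1/48 among Lucia, Valentina, Soledad, Pilar.
Lucia is living and takes 1/48.
Valentina is living and takes 1/48.
Soledad is living and takes 1/48.
Pilar is living and takes 1/48.
Mateo predeceased; the 1/4 allotted to Mateo's branch passes to Mateo's issue by representation.
The 1/4 is divided into 4 equal shares of 1/16 among Joaquin, Ramiro, Octavio, Ursula.
Joaquin is living and takes 1/16.
Ramiro is living and takes 1/16.
Octavio is living and takes 1/16.
Ursula is living and takes 1/16.
Yago is living and takes 1/4.
Ximena predeceased; the 1/4 allotted to Ximena's branch passes to Ximena's issue by representation.
The 1/4 is divided into 2 equal shares of 1/8 among Ines, Graciela.
Ines is living and takes 1/8.
Graciela predeceased; the 1/8 allotted to Graciela's branch passes to Graciela's issue by representation.
Nieves is the sole taker at this level and receives the full 1/8.

Catalina 1/12; Elena 1/12; Ines 1/8; Joaquin 1/16; Lucia 1/48; Nieves 1/8; Octavio 1/16; Pilar 1/48; Ramiro 1/16; Soledad 1/48; Ursula 1/16; Valentina 1/48; Yago 1/4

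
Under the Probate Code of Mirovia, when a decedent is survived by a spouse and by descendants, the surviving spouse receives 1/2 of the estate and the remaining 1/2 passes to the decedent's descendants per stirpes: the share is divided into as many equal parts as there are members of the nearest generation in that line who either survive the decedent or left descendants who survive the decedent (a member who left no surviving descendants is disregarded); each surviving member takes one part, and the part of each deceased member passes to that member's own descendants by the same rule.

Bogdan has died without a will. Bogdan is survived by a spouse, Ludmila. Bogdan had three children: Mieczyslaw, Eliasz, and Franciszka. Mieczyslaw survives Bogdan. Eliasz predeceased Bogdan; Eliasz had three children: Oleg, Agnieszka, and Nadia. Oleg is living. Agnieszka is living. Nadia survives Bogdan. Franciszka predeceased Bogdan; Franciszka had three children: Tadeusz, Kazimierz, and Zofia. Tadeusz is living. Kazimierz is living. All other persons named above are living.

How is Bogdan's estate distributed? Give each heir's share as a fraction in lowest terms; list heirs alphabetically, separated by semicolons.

Ludmila, as surviving spouse, takes 1/2.
The remaining 1/2 passes to Bogdan's descendants per stirpes.
The 1/2 is divided into 3 equal shares of 1/6 among Mieczyslaw, Eliasz, Franciszka.
Mieczyslaw is living and takes 1/6.
Eliasz predeceased; the 1/6 allotted to Eliasz's branch passes to Eliasz's issue by representation.
The 1/6 is divided into 3 equal shares of 1/18 among Oleg, Agnieszka, Nadia.
Oleg is living and takes 1/18.
Agnieszka is living and takes 1/18.
Nadia is living and takes 1/18.
Franciszka predeceased; the 1/6 allotted to Franciszka's branch passes to Franciszka's issue by representation.
The 1/6 is divided into 3 equal shares of 1/18 among Tadeusz, Kazimierz, Zofia.
Tadeusz is living and takes 1/18.
Kazimierz is living and takes 1/18.
Zofia is living and takes 1/18.

Agnieszka 1/18; Kazimierz 1/18; Ludmila 1/2; Mieczyslaw 1/6; Nadia 1/18; Oleg 1/18; Tadeusz 1/18; Zofia 1/18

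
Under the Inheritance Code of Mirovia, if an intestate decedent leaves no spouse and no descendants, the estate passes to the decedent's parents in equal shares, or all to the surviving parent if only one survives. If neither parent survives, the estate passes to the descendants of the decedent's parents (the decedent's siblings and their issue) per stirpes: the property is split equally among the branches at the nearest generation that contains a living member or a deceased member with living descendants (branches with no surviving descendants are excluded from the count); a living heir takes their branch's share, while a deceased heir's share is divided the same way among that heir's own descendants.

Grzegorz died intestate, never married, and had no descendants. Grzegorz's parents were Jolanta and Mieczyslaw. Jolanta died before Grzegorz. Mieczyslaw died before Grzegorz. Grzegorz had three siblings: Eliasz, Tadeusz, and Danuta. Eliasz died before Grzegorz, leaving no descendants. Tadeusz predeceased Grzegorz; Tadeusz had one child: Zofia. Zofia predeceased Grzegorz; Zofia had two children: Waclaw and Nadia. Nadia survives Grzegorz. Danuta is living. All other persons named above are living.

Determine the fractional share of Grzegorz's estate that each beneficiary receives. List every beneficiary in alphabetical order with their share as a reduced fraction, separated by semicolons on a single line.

Neither parent survives and there are no descendants, so the estate passes to Grzegorz's siblings and their issue per stirpes.
Eliasz left no surviving issue, so that branch lapses and is disregarded.
The estate is divided into 2 equal shares of 1/2 among Tadeusz, Danuta.
Tadeusz predeceased; the 1/2 allotted to Tadeusz's branch passes to Tadeusz's issue by representation.
Zofia's line is the sole branch at this level, so the full 1/2 passes to Zofia's issue by representation.
The 1/2 is divided into 2 equal shares of 1/4 among Waclaw, Nadia.
Waclaw is living and takes 1/4.
Nadia is living and takes 1/4.
Danuta is living and takes 1/2.

Danuta 1/2; Nadia 1/4; Waclaw 1/4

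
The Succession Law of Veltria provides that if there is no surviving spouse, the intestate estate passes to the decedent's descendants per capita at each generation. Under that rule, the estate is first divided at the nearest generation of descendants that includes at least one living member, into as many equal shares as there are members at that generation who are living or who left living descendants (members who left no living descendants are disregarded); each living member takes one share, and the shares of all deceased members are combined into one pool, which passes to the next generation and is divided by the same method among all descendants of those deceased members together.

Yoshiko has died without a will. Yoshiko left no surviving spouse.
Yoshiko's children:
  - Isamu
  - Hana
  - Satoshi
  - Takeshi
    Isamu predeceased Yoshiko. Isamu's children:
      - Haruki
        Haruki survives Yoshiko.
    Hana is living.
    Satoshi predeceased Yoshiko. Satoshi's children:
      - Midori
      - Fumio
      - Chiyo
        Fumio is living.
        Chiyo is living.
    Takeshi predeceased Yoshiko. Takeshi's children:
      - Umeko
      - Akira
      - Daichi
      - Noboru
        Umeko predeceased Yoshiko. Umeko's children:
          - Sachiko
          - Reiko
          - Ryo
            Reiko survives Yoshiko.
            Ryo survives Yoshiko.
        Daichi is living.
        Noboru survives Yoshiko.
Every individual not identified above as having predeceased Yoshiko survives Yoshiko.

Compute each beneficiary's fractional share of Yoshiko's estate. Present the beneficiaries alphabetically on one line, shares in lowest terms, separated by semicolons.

Akira 3/32; Chiyo 3/32; Daichi 3/32; Fumio 3/32; Hana 1/4; Haruki 3/32; Midori 3/32; Noboru 3/32; Reiko 1/32; Ryo 1/32; Sachiko 1/32

There is no surviving spouse, so the entire estate passes to Yoshiko's descendants per capita at each generation.
At generation 1 (Isamu, Hana, Satoshi, Takeshi) there are 4 shares of (1)/4 = 1/4 each.
Living: Hana — each takes 1/4.
Deceased: Isamu, Satoshi, and Takeshi. Their combined 3/4 is pooled and carried to generation 2.
At generation 2 (Haruki, Midori, Fumio, Chiyo, Umeko, Akira, Daichi, Noboru) there are 8 shares of (3/4)/8 = 3/32 each.
Living: Haruki, Midori, Fumio, Chiyo, Akira, Daichi, and Noboru — each takes 3/32.
Deceased: Umeko. That 3/32 share is carried to generation 3.
At generation 3 (Sachiko, Reiko, Ryo) there are 3 shares of (3/32)/3 = 1/32 each.
Living: Sachiko, Reiko, and Ryo — each takes 1/32.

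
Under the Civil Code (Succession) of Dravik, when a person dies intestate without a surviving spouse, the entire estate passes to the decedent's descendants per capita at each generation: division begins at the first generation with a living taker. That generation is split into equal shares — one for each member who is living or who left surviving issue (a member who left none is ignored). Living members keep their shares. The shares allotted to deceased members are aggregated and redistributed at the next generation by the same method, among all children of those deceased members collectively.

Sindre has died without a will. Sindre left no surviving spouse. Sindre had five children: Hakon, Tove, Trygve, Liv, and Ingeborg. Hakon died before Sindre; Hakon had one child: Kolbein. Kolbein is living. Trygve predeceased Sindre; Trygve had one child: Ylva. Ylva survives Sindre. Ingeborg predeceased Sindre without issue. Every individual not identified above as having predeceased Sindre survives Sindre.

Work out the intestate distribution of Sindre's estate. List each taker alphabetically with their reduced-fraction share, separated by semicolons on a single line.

Kolbein 1/4; Liv 1/4; Tove 1/4; Ylva 1/4

There is no surviving spouse, so the entire estate passes to Sindre's descendants per capita at each generation.
At generation 1 (Hakon, Tove, Trygve, Liv) there are 4 shares of (1)/4 = 1/4 each.
Living: Tove and Liv — each takes 1/4.
Deceased: Hakon and Trygve. Their combined 1/2 is pooled and carried to generation 2.
At generation 2 (Kolbein, Ylva) there are 2 shares of (1/2)/2 = 1/4 each.
Living: Kolbein and Ylva — each takes 1/4.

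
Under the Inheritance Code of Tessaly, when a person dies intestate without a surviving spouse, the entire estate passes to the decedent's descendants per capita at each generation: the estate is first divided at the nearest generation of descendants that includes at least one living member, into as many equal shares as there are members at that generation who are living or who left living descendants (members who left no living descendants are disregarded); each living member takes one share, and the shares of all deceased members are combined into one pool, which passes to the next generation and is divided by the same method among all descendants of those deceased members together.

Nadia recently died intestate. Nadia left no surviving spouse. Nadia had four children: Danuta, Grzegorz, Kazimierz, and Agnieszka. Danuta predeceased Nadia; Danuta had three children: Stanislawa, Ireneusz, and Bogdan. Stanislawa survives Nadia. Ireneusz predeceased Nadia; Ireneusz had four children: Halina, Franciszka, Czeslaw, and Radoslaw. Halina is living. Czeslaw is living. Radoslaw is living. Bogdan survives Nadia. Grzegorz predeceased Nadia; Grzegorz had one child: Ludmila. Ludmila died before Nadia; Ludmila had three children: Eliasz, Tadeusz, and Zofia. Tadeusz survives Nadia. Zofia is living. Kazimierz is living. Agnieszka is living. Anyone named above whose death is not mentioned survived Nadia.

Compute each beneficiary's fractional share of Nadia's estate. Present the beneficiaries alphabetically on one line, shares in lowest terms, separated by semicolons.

Agnieszka 1/4; Bogdan 1/8; Czeslaw 1/28; Eliasz 1/28; Franciszka 1/28; Halina 1/28; Kazimierz 1/4; Radoslaw 1/28; Stanislawa 1/8; Tadeusz 1/28; Zofia 1/28

There is no surviving spouse, so the entire estate passes to Nadia's descendants per capita at each generation.
At generation 1 (Danuta, Grzegorz, Kazimierz, Agnieszka) there are 4 shares of (1)/4 = 1/4 each.
Living: Kazimierz and Agnieszka — each takes 1/4.
Deceased: Danuta and Grzegorz. Their combined 1/2 is pooled and carried to generation 2.
At generation 2 (Stanislawa, Ireneusz, Bogdan, Ludmila) there are 4 shares of (1/2)/4 = 1/8 each.
Living: Stanislawa and Bogdan — each takes 1/8.
Deceased: Ireneusz and Ludmila. Their combined 1/4 is pooled and carried to generation 3.
At generation 3 (Halina, Franciszka, Czeslaw, Radoslaw, Eliasz, Tadeusz, Zofia) there are 7 shares of (1/4)/7 = 1/28 each.
Living: Halina, Franciszka, Czeslaw, Radoslaw, Eliasz, Tadeusz, and Zofia — each takes 1/28.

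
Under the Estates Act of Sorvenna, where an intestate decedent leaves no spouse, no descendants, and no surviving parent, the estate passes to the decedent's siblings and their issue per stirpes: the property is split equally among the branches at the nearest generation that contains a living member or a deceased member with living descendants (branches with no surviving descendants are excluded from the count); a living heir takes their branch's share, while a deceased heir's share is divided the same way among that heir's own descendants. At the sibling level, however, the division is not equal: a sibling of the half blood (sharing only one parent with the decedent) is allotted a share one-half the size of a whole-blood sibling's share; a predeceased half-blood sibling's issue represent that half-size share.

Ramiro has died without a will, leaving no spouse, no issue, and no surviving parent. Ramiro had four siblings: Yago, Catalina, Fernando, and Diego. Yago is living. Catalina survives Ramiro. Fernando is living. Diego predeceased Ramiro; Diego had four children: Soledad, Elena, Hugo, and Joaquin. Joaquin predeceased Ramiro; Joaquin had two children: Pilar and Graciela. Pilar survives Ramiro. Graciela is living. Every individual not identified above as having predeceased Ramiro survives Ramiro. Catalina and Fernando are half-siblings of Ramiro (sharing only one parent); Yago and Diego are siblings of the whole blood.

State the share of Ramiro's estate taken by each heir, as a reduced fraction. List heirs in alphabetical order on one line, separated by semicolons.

Catalina 1/6; Elena 1/12; Fernando 1/6; Graciela 1/24; Hugo 1/12; Pilar 1/24; Soledad 1/12; Yago 1/3

No spouse, descendants, or parent survives, so the estate passes to Ramiro's siblings per stirpes.
Half-blood siblings count for one-half the weight of whole-blood siblings at the initial division.
Dividing 1 in proportion to weights (total weight 3): Yago (weight 1) → 1/3; Catalina (weight 1/2) → 1/6; Fernando (weight 1/2) → 1/6; Diego (weight 1) → 1/3.
Yago is living and takes 1/3.
Catalina is living and takes 1/6.
Fernando is living and takes 1/6.
Diego predeceased; the 1/3 allotted to Diego's branch passes to Diego's issue by representation.
The 1/3 is divided into 4 equal shares of 1/12 among Soledad, Elena, Hugo, Joaquin.
Soledad is living and takes 1/12.
Elena is living and takes 1/12.
Hugo is living and takes 1/12.
Joaquin predeceased; the 1/12 allotted to Joaquin's branch passes to Joaquin's issue by representation.
The 1/12 is divided into 2 equal shares of 1/24 among Pilar, Graciela.
Pilar is living and takes 1/24.
Graciela is living and takes 1/24.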